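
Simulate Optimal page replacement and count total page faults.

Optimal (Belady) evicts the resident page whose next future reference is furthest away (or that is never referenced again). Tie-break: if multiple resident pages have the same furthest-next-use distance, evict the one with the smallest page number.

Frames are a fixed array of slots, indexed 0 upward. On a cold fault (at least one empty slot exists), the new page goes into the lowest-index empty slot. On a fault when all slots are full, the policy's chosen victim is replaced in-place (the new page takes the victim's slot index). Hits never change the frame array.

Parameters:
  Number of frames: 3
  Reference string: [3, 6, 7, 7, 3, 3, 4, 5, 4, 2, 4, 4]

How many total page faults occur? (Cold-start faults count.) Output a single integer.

Answer: 6

Derivation:
Step 0: ref 3 → FAULT, frames=[3,-,-]
Step 1: ref 6 → FAULT, frames=[3,6,-]
Step 2: ref 7 → FAULT, frames=[3,6,7]
Step 3: ref 7 → HIT, frames=[3,6,7]
Step 4: ref 3 → HIT, frames=[3,6,7]
Step 5: ref 3 → HIT, frames=[3,6,7]
Step 6: ref 4 → FAULT (evict 3), frames=[4,6,7]
Step 7: ref 5 → FAULT (evict 6), frames=[4,5,7]
Step 8: ref 4 → HIT, frames=[4,5,7]
Step 9: ref 2 → FAULT (evict 5), frames=[4,2,7]
Step 10: ref 4 → HIT, frames=[4,2,7]
Step 11: ref 4 → HIT, frames=[4,2,7]
Total faults: 6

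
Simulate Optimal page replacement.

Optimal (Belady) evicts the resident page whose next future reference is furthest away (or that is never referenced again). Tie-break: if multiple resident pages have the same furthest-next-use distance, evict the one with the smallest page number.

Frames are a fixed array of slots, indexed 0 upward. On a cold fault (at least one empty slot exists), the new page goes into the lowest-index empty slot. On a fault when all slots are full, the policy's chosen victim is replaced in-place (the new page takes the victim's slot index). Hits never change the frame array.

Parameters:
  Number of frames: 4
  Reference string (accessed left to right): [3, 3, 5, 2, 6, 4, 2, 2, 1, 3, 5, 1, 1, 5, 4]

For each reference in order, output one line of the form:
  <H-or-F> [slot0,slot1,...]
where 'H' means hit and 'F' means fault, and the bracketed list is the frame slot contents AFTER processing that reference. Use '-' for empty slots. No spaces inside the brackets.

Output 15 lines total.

F [3,-,-,-]
H [3,-,-,-]
F [3,5,-,-]
F [3,5,2,-]
F [3,5,2,6]
F [3,5,2,4]
H [3,5,2,4]
H [3,5,2,4]
F [3,5,1,4]
H [3,5,1,4]
H [3,5,1,4]
H [3,5,1,4]
H [3,5,1,4]
H [3,5,1,4]
H [3,5,1,4]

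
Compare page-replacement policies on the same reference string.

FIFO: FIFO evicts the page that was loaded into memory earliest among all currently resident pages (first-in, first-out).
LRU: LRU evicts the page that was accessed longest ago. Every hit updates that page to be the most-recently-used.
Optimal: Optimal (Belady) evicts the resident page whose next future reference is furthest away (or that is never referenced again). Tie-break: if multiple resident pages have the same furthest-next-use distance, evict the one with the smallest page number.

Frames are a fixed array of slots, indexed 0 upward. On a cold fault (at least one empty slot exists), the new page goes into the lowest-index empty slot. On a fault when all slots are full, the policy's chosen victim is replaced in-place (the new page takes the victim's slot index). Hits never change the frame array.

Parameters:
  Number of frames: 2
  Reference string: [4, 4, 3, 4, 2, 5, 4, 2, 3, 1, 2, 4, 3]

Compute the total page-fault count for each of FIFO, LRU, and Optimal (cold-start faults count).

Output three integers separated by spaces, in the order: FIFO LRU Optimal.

--- FIFO ---
  step 0: ref 4 -> FAULT, frames=[4,-] (faults so far: 1)
  step 1: ref 4 -> HIT, frames=[4,-] (faults so far: 1)
  step 2: ref 3 -> FAULT, frames=[4,3] (faults so far: 2)
  step 3: ref 4 -> HIT, frames=[4,3] (faults so far: 2)
  step 4: ref 2 -> FAULT, evict 4, frames=[2,3] (faults so far: 3)
  step 5: ref 5 -> FAULT, evict 3, frames=[2,5] (faults so far: 4)
  step 6: ref 4 -> FAULT, evict 2, frames=[4,5] (faults so far: 5)
  step 7: ref 2 -> FAULT, evict 5, frames=[4,2] (faults so far: 6)
  step 8: ref 3 -> FAULT, evict 4, frames=[3,2] (faults so far: 7)
  step 9: ref 1 -> FAULT, evict 2, frames=[3,1] (faults so far: 8)
  step 10: ref 2 -> FAULT, evict 3, frames=[2,1] (faults so far: 9)
  step 11: ref 4 -> FAULT, evict 1, frames=[2,4] (faults so far: 10)
  step 12: ref 3 -> FAULT, evict 2, frames=[3,4] (faults so far: 11)
  FIFO total faults: 11
--- LRU ---
  step 0: ref 4 -> FAULT, frames=[4,-] (faults so far: 1)
  step 1: ref 4 -> HIT, frames=[4,-] (faults so far: 1)
  step 2: ref 3 -> FAULT, frames=[4,3] (faults so far: 2)
  step 3: ref 4 -> HIT, frames=[4,3] (faults so far: 2)
  step 4: ref 2 -> FAULT, evict 3, frames=[4,2] (faults so far: 3)
  step 5: ref 5 -> FAULT, evict 4, frames=[5,2] (faults so far: 4)
  step 6: ref 4 -> FAULT, evict 2, frames=[5,4] (faults so far: 5)
  step 7: ref 2 -> FAULT, evict 5, frames=[2,4] (faults so far: 6)
  step 8: ref 3 -> FAULT, evict 4, frames=[2,3] (faults so far: 7)
  step 9: ref 1 -> FAULT, evict 2, frames=[1,3] (faults so far: 8)
  step 10: ref 2 -> FAULT, evict 3, frames=[1,2] (faults so far: 9)
  step 11: ref 4 -> FAULT, evict 1, frames=[4,2] (faults so far: 10)
  step 12: ref 3 -> FAULT, evict 2, frames=[4,3] (faults so far: 11)
  LRU total faults: 11
--- Optimal ---
  step 0: ref 4 -> FAULT, frames=[4,-] (faults so far: 1)
  step 1: ref 4 -> HIT, frames=[4,-] (faults so far: 1)
  step 2: ref 3 -> FAULT, frames=[4,3] (faults so far: 2)
  step 3: ref 4 -> HIT, frames=[4,3] (faults so far: 2)
  step 4: ref 2 -> FAULT, evict 3, frames=[4,2] (faults so far: 3)
  step 5: ref 5 -> FAULT, evict 2, frames=[4,5] (faults so far: 4)
  step 6: ref 4 -> HIT, frames=[4,5] (faults so far: 4)
  step 7: ref 2 -> FAULT, evict 5, frames=[4,2] (faults so far: 5)
  step 8: ref 3 -> FAULT, evict 4, frames=[3,2] (faults so far: 6)
  step 9: ref 1 -> FAULT, evict 3, frames=[1,2] (faults so far: 7)
  step 10: ref 2 -> HIT, frames=[1,2] (faults so far: 7)
  step 11: ref 4 -> FAULT, evict 1, frames=[4,2] (faults so far: 8)
  step 12: ref 3 -> FAULT, evict 2, frames=[4,3] (faults so far: 9)
  Optimal total faults: 9

Answer: 11 11 9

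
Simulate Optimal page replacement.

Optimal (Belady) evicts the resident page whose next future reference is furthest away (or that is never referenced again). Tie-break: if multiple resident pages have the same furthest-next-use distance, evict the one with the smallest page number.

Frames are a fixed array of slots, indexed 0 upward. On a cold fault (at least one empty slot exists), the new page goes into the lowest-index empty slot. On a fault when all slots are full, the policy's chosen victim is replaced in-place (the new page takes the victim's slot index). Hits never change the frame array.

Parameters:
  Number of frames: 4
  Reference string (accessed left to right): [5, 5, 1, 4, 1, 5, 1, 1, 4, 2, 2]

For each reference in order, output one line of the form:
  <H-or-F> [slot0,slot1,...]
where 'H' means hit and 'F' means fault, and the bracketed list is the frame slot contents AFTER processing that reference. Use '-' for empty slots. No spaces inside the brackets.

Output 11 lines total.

F [5,-,-,-]
H [5,-,-,-]
F [5,1,-,-]
F [5,1,4,-]
H [5,1,4,-]
H [5,1,4,-]
H [5,1,4,-]
H [5,1,4,-]
H [5,1,4,-]
F [5,1,4,2]
H [5,1,4,2]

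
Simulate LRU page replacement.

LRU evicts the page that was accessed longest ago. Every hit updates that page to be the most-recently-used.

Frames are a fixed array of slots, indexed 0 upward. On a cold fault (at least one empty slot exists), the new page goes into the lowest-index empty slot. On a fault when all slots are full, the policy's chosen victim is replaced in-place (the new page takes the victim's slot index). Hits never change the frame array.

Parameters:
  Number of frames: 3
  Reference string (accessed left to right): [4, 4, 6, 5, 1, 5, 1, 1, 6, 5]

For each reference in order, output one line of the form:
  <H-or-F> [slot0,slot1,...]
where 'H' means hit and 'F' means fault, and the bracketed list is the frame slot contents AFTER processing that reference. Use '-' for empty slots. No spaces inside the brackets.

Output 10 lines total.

F [4,-,-]
H [4,-,-]
F [4,6,-]
F [4,6,5]
F [1,6,5]
H [1,6,5]
H [1,6,5]
H [1,6,5]
H [1,6,5]
H [1,6,5]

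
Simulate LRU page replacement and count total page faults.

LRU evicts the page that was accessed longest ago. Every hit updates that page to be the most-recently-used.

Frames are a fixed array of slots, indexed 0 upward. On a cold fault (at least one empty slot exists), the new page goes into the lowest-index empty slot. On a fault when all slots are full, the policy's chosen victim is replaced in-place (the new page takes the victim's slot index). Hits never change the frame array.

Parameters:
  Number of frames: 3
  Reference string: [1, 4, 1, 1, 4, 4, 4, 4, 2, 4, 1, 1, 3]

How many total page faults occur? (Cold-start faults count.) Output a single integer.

Step 0: ref 1 → FAULT, frames=[1,-,-]
Step 1: ref 4 → FAULT, frames=[1,4,-]
Step 2: ref 1 → HIT, frames=[1,4,-]
Step 3: ref 1 → HIT, frames=[1,4,-]
Step 4: ref 4 → HIT, frames=[1,4,-]
Step 5: ref 4 → HIT, frames=[1,4,-]
Step 6: ref 4 → HIT, frames=[1,4,-]
Step 7: ref 4 → HIT, frames=[1,4,-]
Step 8: ref 2 → FAULT, frames=[1,4,2]
Step 9: ref 4 → HIT, frames=[1,4,2]
Step 10: ref 1 → HIT, frames=[1,4,2]
Step 11: ref 1 → HIT, frames=[1,4,2]
Step 12: ref 3 → FAULT (evict 2), frames=[1,4,3]
Total faults: 4

Answer: 4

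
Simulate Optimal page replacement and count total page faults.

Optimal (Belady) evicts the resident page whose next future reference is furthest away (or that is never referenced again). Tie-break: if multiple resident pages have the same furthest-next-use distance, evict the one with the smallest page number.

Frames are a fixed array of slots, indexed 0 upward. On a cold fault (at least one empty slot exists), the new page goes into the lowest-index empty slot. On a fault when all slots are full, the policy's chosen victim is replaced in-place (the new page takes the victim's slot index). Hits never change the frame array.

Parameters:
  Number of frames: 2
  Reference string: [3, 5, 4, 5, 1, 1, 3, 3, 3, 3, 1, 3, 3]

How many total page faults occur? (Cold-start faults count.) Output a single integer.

Step 0: ref 3 → FAULT, frames=[3,-]
Step 1: ref 5 → FAULT, frames=[3,5]
Step 2: ref 4 → FAULT (evict 3), frames=[4,5]
Step 3: ref 5 → HIT, frames=[4,5]
Step 4: ref 1 → FAULT (evict 4), frames=[1,5]
Step 5: ref 1 → HIT, frames=[1,5]
Step 6: ref 3 → FAULT (evict 5), frames=[1,3]
Step 7: ref 3 → HIT, frames=[1,3]
Step 8: ref 3 → HIT, frames=[1,3]
Step 9: ref 3 → HIT, frames=[1,3]
Step 10: ref 1 → HIT, frames=[1,3]
Step 11: ref 3 → HIT, frames=[1,3]
Step 12: ref 3 → HIT, frames=[1,3]
Total faults: 5

Answer: 5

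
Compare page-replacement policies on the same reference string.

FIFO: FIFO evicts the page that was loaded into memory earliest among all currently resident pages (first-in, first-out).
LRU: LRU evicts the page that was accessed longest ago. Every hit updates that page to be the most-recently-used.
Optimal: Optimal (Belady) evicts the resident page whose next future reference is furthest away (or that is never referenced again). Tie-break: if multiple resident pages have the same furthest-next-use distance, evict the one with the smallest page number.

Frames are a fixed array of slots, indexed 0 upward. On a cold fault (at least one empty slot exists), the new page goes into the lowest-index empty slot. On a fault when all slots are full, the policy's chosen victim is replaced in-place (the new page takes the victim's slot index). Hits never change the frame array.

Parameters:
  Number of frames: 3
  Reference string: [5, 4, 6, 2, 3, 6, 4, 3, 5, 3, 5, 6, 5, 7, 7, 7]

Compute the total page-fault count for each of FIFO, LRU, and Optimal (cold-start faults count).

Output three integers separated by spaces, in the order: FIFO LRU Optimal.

--- FIFO ---
  step 0: ref 5 -> FAULT, frames=[5,-,-] (faults so far: 1)
  step 1: ref 4 -> FAULT, frames=[5,4,-] (faults so far: 2)
  step 2: ref 6 -> FAULT, frames=[5,4,6] (faults so far: 3)
  step 3: ref 2 -> FAULT, evict 5, frames=[2,4,6] (faults so far: 4)
  step 4: ref 3 -> FAULT, evict 4, frames=[2,3,6] (faults so far: 5)
  step 5: ref 6 -> HIT, frames=[2,3,6] (faults so far: 5)
  step 6: ref 4 -> FAULT, evict 6, frames=[2,3,4] (faults so far: 6)
  step 7: ref 3 -> HIT, frames=[2,3,4] (faults so far: 6)
  step 8: ref 5 -> FAULT, evict 2, frames=[5,3,4] (faults so far: 7)
  step 9: ref 3 -> HIT, frames=[5,3,4] (faults so far: 7)
  step 10: ref 5 -> HIT, frames=[5,3,4] (faults so far: 7)
  step 11: ref 6 -> FAULT, evict 3, frames=[5,6,4] (faults so far: 8)
  step 12: ref 5 -> HIT, frames=[5,6,4] (faults so far: 8)
  step 13: ref 7 -> FAULT, evict 4, frames=[5,6,7] (faults so far: 9)
  step 14: ref 7 -> HIT, frames=[5,6,7] (faults so far: 9)
  step 15: ref 7 -> HIT, frames=[5,6,7] (faults so far: 9)
  FIFO total faults: 9
--- LRU ---
  step 0: ref 5 -> FAULT, frames=[5,-,-] (faults so far: 1)
  step 1: ref 4 -> FAULT, frames=[5,4,-] (faults so far: 2)
  step 2: ref 6 -> FAULT, frames=[5,4,6] (faults so far: 3)
  step 3: ref 2 -> FAULT, evict 5, frames=[2,4,6] (faults so far: 4)
  step 4: ref 3 -> FAULT, evict 4, frames=[2,3,6] (faults so far: 5)
  step 5: ref 6 -> HIT, frames=[2,3,6] (faults so far: 5)
  step 6: ref 4 -> FAULT, evict 2, frames=[4,3,6] (faults so far: 6)
  step 7: ref 3 -> HIT, frames=[4,3,6] (faults so far: 6)
  step 8: ref 5 -> FAULT, evict 6, frames=[4,3,5] (faults so far: 7)
  step 9: ref 3 -> HIT, frames=[4,3,5] (faults so far: 7)
  step 10: ref 5 -> HIT, frames=[4,3,5] (faults so far: 7)
  step 11: ref 6 -> FAULT, evict 4, frames=[6,3,5] (faults so far: 8)
  step 12: ref 5 -> HIT, frames=[6,3,5] (faults so far: 8)
  step 13: ref 7 -> FAULT, evict 3, frames=[6,7,5] (faults so far: 9)
  step 14: ref 7 -> HIT, frames=[6,7,5] (faults so far: 9)
  step 15: ref 7 -> HIT, frames=[6,7,5] (faults so far: 9)
  LRU total faults: 9
--- Optimal ---
  step 0: ref 5 -> FAULT, frames=[5,-,-] (faults so far: 1)
  step 1: ref 4 -> FAULT, frames=[5,4,-] (faults so far: 2)
  step 2: ref 6 -> FAULT, frames=[5,4,6] (faults so far: 3)
  step 3: ref 2 -> FAULT, evict 5, frames=[2,4,6] (faults so far: 4)
  step 4: ref 3 -> FAULT, evict 2, frames=[3,4,6] (faults so far: 5)
  step 5: ref 6 -> HIT, frames=[3,4,6] (faults so far: 5)
  step 6: ref 4 -> HIT, frames=[3,4,6] (faults so far: 5)
  step 7: ref 3 -> HIT, frames=[3,4,6] (faults so far: 5)
  step 8: ref 5 -> FAULT, evict 4, frames=[3,5,6] (faults so far: 6)
  step 9: ref 3 -> HIT, frames=[3,5,6] (faults so far: 6)
  step 10: ref 5 -> HIT, frames=[3,5,6] (faults so far: 6)
  step 11: ref 6 -> HIT, frames=[3,5,6] (faults so far: 6)
  step 12: ref 5 -> HIT, frames=[3,5,6] (faults so far: 6)
  step 13: ref 7 -> FAULT, evict 3, frames=[7,5,6] (faults so far: 7)
  step 14: ref 7 -> HIT, frames=[7,5,6] (faults so far: 7)
  step 15: ref 7 -> HIT, frames=[7,5,6] (faults so far: 7)
  Optimal total faults: 7

Answer: 9 9 7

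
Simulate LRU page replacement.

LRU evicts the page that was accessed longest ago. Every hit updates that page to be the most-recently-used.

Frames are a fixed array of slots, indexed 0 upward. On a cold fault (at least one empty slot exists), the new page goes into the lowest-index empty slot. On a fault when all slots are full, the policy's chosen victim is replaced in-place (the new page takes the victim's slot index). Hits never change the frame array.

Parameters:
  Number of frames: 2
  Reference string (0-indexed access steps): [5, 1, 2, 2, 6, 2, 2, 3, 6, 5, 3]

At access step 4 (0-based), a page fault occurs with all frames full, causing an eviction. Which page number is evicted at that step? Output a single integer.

Answer: 1

Derivation:
Step 0: ref 5 -> FAULT, frames=[5,-]
Step 1: ref 1 -> FAULT, frames=[5,1]
Step 2: ref 2 -> FAULT, evict 5, frames=[2,1]
Step 3: ref 2 -> HIT, frames=[2,1]
Step 4: ref 6 -> FAULT, evict 1, frames=[2,6]
At step 4: evicted page 1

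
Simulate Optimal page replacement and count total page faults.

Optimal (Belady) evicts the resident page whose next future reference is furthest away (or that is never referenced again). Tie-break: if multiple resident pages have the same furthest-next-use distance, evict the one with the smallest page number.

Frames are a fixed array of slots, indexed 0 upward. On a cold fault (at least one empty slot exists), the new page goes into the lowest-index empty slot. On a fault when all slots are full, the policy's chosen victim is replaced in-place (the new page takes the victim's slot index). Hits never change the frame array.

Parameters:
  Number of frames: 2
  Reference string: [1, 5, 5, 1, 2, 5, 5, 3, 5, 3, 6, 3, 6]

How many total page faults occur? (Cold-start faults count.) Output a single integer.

Step 0: ref 1 → FAULT, frames=[1,-]
Step 1: ref 5 → FAULT, frames=[1,5]
Step 2: ref 5 → HIT, frames=[1,5]
Step 3: ref 1 → HIT, frames=[1,5]
Step 4: ref 2 → FAULT (evict 1), frames=[2,5]
Step 5: ref 5 → HIT, frames=[2,5]
Step 6: ref 5 → HIT, frames=[2,5]
Step 7: ref 3 → FAULT (evict 2), frames=[3,5]
Step 8: ref 5 → HIT, frames=[3,5]
Step 9: ref 3 → HIT, frames=[3,5]
Step 10: ref 6 → FAULT (evict 5), frames=[3,6]
Step 11: ref 3 → HIT, frames=[3,6]
Step 12: ref 6 → HIT, frames=[3,6]
Total faults: 5

Answer: 5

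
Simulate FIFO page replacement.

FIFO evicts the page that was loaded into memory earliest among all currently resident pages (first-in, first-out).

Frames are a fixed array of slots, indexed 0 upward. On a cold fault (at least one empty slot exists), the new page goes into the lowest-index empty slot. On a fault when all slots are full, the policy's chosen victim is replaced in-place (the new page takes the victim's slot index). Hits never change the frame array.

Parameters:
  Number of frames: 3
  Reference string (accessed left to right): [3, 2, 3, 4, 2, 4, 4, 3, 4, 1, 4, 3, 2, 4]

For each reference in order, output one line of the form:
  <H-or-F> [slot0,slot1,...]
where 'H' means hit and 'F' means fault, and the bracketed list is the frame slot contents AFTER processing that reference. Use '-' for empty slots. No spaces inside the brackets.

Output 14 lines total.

F [3,-,-]
F [3,2,-]
H [3,2,-]
F [3,2,4]
H [3,2,4]
H [3,2,4]
H [3,2,4]
H [3,2,4]
H [3,2,4]
F [1,2,4]
H [1,2,4]
F [1,3,4]
F [1,3,2]
F [4,3,2]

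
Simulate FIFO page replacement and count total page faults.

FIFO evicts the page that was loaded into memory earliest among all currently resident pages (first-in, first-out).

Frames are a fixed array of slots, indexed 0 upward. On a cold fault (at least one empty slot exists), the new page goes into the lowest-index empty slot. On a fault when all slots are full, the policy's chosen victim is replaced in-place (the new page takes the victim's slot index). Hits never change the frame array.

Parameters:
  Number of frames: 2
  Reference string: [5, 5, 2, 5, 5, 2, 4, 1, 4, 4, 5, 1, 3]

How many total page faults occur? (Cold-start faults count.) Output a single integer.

Answer: 6

Derivation:
Step 0: ref 5 → FAULT, frames=[5,-]
Step 1: ref 5 → HIT, frames=[5,-]
Step 2: ref 2 → FAULT, frames=[5,2]
Step 3: ref 5 → HIT, frames=[5,2]
Step 4: ref 5 → HIT, frames=[5,2]
Step 5: ref 2 → HIT, frames=[5,2]
Step 6: ref 4 → FAULT (evict 5), frames=[4,2]
Step 7: ref 1 → FAULT (evict 2), frames=[4,1]
Step 8: ref 4 → HIT, frames=[4,1]
Step 9: ref 4 → HIT, frames=[4,1]
Step 10: ref 5 → FAULT (evict 4), frames=[5,1]
Step 11: ref 1 → HIT, frames=[5,1]
Step 12: ref 3 → FAULT (evict 1), frames=[5,3]
Total faults: 6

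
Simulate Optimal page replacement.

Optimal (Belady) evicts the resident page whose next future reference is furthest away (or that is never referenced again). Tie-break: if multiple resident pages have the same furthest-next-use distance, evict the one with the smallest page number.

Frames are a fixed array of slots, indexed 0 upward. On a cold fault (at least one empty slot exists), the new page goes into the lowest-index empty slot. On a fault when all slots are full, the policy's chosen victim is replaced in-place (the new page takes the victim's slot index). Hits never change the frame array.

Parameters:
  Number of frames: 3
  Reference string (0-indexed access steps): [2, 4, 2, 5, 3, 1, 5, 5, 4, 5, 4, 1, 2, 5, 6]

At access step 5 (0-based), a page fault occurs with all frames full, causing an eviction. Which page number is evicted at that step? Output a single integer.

Step 0: ref 2 -> FAULT, frames=[2,-,-]
Step 1: ref 4 -> FAULT, frames=[2,4,-]
Step 2: ref 2 -> HIT, frames=[2,4,-]
Step 3: ref 5 -> FAULT, frames=[2,4,5]
Step 4: ref 3 -> FAULT, evict 2, frames=[3,4,5]
Step 5: ref 1 -> FAULT, evict 3, frames=[1,4,5]
At step 5: evicted page 3

Answer: 3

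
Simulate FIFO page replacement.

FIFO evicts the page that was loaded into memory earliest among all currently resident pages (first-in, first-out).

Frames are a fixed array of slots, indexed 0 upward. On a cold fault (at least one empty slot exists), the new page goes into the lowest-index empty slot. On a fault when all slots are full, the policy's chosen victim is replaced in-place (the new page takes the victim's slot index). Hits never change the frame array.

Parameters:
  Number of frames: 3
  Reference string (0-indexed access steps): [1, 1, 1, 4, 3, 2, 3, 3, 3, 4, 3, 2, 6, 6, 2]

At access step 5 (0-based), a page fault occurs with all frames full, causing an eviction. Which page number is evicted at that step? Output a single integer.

Step 0: ref 1 -> FAULT, frames=[1,-,-]
Step 1: ref 1 -> HIT, frames=[1,-,-]
Step 2: ref 1 -> HIT, frames=[1,-,-]
Step 3: ref 4 -> FAULT, frames=[1,4,-]
Step 4: ref 3 -> FAULT, frames=[1,4,3]
Step 5: ref 2 -> FAULT, evict 1, frames=[2,4,3]
At step 5: evicted page 1

Answer: 1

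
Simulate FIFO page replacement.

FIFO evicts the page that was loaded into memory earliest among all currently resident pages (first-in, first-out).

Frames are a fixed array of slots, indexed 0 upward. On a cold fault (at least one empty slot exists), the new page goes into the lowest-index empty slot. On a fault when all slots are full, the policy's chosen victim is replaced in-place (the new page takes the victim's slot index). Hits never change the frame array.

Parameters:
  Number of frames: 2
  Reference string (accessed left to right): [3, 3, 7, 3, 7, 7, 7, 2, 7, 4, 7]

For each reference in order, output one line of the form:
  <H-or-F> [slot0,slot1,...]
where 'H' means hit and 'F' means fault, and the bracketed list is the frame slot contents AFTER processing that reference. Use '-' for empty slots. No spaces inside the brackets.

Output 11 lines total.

F [3,-]
H [3,-]
F [3,7]
H [3,7]
H [3,7]
H [3,7]
H [3,7]
F [2,7]
H [2,7]
F [2,4]
F [7,4]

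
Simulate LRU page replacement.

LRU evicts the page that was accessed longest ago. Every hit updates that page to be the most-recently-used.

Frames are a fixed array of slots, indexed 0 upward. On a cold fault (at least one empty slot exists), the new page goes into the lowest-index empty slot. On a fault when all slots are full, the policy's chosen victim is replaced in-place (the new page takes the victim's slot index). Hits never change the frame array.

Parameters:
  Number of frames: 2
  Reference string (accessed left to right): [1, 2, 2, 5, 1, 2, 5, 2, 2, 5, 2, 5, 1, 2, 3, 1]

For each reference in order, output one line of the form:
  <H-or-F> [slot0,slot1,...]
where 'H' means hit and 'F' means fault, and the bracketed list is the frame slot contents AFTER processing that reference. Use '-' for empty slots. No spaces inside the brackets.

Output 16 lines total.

F [1,-]
F [1,2]
H [1,2]
F [5,2]
F [5,1]
F [2,1]
F [2,5]
H [2,5]
H [2,5]
H [2,5]
H [2,5]
H [2,5]
F [1,5]
F [1,2]
F [3,2]
F [3,1]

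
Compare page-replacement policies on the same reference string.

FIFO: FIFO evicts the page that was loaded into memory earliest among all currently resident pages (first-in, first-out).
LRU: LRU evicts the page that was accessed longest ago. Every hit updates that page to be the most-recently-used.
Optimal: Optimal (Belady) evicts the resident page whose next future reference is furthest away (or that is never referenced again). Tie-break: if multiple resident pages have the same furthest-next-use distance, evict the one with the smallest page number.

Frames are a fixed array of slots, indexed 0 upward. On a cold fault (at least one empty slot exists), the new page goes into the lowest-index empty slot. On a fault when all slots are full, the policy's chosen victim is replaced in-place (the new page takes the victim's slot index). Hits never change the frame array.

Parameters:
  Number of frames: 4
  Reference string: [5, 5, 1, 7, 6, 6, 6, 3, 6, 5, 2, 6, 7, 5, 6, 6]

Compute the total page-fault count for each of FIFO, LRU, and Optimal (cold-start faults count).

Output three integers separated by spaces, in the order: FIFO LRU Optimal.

--- FIFO ---
  step 0: ref 5 -> FAULT, frames=[5,-,-,-] (faults so far: 1)
  step 1: ref 5 -> HIT, frames=[5,-,-,-] (faults so far: 1)
  step 2: ref 1 -> FAULT, frames=[5,1,-,-] (faults so far: 2)
  step 3: ref 7 -> FAULT, frames=[5,1,7,-] (faults so far: 3)
  step 4: ref 6 -> FAULT, frames=[5,1,7,6] (faults so far: 4)
  step 5: ref 6 -> HIT, frames=[5,1,7,6] (faults so far: 4)
  step 6: ref 6 -> HIT, frames=[5,1,7,6] (faults so far: 4)
  step 7: ref 3 -> FAULT, evict 5, frames=[3,1,7,6] (faults so far: 5)
  step 8: ref 6 -> HIT, frames=[3,1,7,6] (faults so far: 5)
  step 9: ref 5 -> FAULT, evict 1, frames=[3,5,7,6] (faults so far: 6)
  step 10: ref 2 -> FAULT, evict 7, frames=[3,5,2,6] (faults so far: 7)
  step 11: ref 6 -> HIT, frames=[3,5,2,6] (faults so far: 7)
  step 12: ref 7 -> FAULT, evict 6, frames=[3,5,2,7] (faults so far: 8)
  step 13: ref 5 -> HIT, frames=[3,5,2,7] (faults so far: 8)
  step 14: ref 6 -> FAULT, evict 3, frames=[6,5,2,7] (faults so far: 9)
  step 15: ref 6 -> HIT, frames=[6,5,2,7] (faults so far: 9)
  FIFO total faults: 9
--- LRU ---
  step 0: ref 5 -> FAULT, frames=[5,-,-,-] (faults so far: 1)
  step 1: ref 5 -> HIT, frames=[5,-,-,-] (faults so far: 1)
  step 2: ref 1 -> FAULT, frames=[5,1,-,-] (faults so far: 2)
  step 3: ref 7 -> FAULT, frames=[5,1,7,-] (faults so far: 3)
  step 4: ref 6 -> FAULT, frames=[5,1,7,6] (faults so far: 4)
  step 5: ref 6 -> HIT, frames=[5,1,7,6] (faults so far: 4)
  step 6: ref 6 -> HIT, frames=[5,1,7,6] (faults so far: 4)
  step 7: ref 3 -> FAULT, evict 5, frames=[3,1,7,6] (faults so far: 5)
  step 8: ref 6 -> HIT, frames=[3,1,7,6] (faults so far: 5)
  step 9: ref 5 -> FAULT, evict 1, frames=[3,5,7,6] (faults so far: 6)
  step 10: ref 2 -> FAULT, evict 7, frames=[3,5,2,6] (faults so far: 7)
  step 11: ref 6 -> HIT, frames=[3,5,2,6] (faults so far: 7)
  step 12: ref 7 -> FAULT, evict 3, frames=[7,5,2,6] (faults so far: 8)
  step 13: ref 5 -> HIT, frames=[7,5,2,6] (faults so far: 8)
  step 14: ref 6 -> HIT, frames=[7,5,2,6] (faults so far: 8)
  step 15: ref 6 -> HIT, frames=[7,5,2,6] (faults so far: 8)
  LRU total faults: 8
--- Optimal ---
  step 0: ref 5 -> FAULT, frames=[5,-,-,-] (faults so far: 1)
  step 1: ref 5 -> HIT, frames=[5,-,-,-] (faults so far: 1)
  step 2: ref 1 -> FAULT, frames=[5,1,-,-] (faults so far: 2)
  step 3: ref 7 -> FAULT, frames=[5,1,7,-] (faults so far: 3)
  step 4: ref 6 -> FAULT, frames=[5,1,7,6] (faults so far: 4)
  step 5: ref 6 -> HIT, frames=[5,1,7,6] (faults so far: 4)
  step 6: ref 6 -> HIT, frames=[5,1,7,6] (faults so far: 4)
  step 7: ref 3 -> FAULT, evict 1, frames=[5,3,7,6] (faults so far: 5)
  step 8: ref 6 -> HIT, frames=[5,3,7,6] (faults so far: 5)
  step 9: ref 5 -> HIT, frames=[5,3,7,6] (faults so far: 5)
  step 10: ref 2 -> FAULT, evict 3, frames=[5,2,7,6] (faults so far: 6)
  step 11: ref 6 -> HIT, frames=[5,2,7,6] (faults so far: 6)
  step 12: ref 7 -> HIT, frames=[5,2,7,6] (faults so far: 6)
  step 13: ref 5 -> HIT, frames=[5,2,7,6] (faults so far: 6)
  step 14: ref 6 -> HIT, frames=[5,2,7,6] (faults so far: 6)
  step 15: ref 6 -> HIT, frames=[5,2,7,6] (faults so far: 6)
  Optimal total faults: 6

Answer: 9 8 6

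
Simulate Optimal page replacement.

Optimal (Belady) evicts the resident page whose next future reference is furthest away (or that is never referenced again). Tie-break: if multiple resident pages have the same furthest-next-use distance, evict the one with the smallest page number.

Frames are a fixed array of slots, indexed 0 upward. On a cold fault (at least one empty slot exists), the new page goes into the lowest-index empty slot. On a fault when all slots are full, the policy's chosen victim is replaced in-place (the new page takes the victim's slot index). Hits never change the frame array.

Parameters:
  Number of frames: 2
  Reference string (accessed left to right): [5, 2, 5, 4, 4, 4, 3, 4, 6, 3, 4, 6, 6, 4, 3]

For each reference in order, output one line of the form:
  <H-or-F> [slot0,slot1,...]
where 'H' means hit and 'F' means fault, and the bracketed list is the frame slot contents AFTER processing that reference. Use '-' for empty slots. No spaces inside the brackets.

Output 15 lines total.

F [5,-]
F [5,2]
H [5,2]
F [5,4]
H [5,4]
H [5,4]
F [3,4]
H [3,4]
F [3,6]
H [3,6]
F [4,6]
H [4,6]
H [4,6]
H [4,6]
F [3,6]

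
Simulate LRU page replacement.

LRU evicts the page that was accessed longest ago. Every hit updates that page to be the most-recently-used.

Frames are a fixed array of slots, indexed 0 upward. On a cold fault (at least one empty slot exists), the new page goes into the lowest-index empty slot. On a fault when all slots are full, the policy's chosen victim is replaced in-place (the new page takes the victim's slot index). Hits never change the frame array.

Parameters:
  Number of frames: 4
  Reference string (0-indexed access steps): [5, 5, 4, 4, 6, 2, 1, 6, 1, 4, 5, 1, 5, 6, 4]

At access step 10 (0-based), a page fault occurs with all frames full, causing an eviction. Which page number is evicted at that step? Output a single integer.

Step 0: ref 5 -> FAULT, frames=[5,-,-,-]
Step 1: ref 5 -> HIT, frames=[5,-,-,-]
Step 2: ref 4 -> FAULT, frames=[5,4,-,-]
Step 3: ref 4 -> HIT, frames=[5,4,-,-]
Step 4: ref 6 -> FAULT, frames=[5,4,6,-]
Step 5: ref 2 -> FAULT, frames=[5,4,6,2]
Step 6: ref 1 -> FAULT, evict 5, frames=[1,4,6,2]
Step 7: ref 6 -> HIT, frames=[1,4,6,2]
Step 8: ref 1 -> HIT, frames=[1,4,6,2]
Step 9: ref 4 -> HIT, frames=[1,4,6,2]
Step 10: ref 5 -> FAULT, evict 2, frames=[1,4,6,5]
At step 10: evicted page 2

Answer: 2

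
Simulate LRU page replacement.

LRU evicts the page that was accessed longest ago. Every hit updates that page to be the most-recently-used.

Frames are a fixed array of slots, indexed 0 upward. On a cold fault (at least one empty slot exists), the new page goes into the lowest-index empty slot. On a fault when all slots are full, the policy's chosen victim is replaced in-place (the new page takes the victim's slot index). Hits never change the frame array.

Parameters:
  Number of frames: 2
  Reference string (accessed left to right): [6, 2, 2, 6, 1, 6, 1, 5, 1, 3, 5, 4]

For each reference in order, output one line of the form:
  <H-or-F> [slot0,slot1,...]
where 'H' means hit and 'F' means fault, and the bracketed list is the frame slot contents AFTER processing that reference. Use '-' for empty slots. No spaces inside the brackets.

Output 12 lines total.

F [6,-]
F [6,2]
H [6,2]
H [6,2]
F [6,1]
H [6,1]
H [6,1]
F [5,1]
H [5,1]
F [3,1]
F [3,5]
F [4,5]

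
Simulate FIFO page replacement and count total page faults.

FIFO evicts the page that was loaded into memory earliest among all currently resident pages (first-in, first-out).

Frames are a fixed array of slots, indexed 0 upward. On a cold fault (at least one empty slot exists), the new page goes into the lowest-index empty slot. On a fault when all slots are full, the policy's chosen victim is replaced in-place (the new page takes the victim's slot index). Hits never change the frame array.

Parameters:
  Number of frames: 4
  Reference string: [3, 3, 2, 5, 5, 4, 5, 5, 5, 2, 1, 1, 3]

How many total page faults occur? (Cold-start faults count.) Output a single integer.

Step 0: ref 3 → FAULT, frames=[3,-,-,-]
Step 1: ref 3 → HIT, frames=[3,-,-,-]
Step 2: ref 2 → FAULT, frames=[3,2,-,-]
Step 3: ref 5 → FAULT, frames=[3,2,5,-]
Step 4: ref 5 → HIT, frames=[3,2,5,-]
Step 5: ref 4 → FAULT, frames=[3,2,5,4]
Step 6: ref 5 → HIT, frames=[3,2,5,4]
Step 7: ref 5 → HIT, frames=[3,2,5,4]
Step 8: ref 5 → HIT, frames=[3,2,5,4]
Step 9: ref 2 → HIT, frames=[3,2,5,4]
Step 10: ref 1 → FAULT (evict 3), frames=[1,2,5,4]
Step 11: ref 1 → HIT, frames=[1,2,5,4]
Step 12: ref 3 → FAULT (evict 2), frames=[1,3,5,4]
Total faults: 6

Answer: 6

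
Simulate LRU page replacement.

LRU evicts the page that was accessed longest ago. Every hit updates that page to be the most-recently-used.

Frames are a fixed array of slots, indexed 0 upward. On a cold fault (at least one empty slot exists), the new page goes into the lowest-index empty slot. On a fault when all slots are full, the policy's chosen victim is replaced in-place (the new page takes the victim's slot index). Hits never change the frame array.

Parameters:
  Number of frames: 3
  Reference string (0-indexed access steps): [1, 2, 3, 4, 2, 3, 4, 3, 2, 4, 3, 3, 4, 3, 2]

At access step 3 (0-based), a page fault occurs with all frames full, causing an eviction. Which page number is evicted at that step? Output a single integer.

Answer: 1

Derivation:
Step 0: ref 1 -> FAULT, frames=[1,-,-]
Step 1: ref 2 -> FAULT, frames=[1,2,-]
Step 2: ref 3 -> FAULT, frames=[1,2,3]
Step 3: ref 4 -> FAULT, evict 1, frames=[4,2,3]
At step 3: evicted page 1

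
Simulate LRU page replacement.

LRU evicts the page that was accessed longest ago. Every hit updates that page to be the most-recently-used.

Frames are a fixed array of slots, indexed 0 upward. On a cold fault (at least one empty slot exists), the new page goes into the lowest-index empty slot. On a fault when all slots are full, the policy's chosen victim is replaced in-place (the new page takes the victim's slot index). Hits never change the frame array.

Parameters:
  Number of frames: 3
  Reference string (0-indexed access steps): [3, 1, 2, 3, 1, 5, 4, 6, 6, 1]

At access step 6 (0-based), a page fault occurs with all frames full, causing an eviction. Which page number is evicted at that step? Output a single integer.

Step 0: ref 3 -> FAULT, frames=[3,-,-]
Step 1: ref 1 -> FAULT, frames=[3,1,-]
Step 2: ref 2 -> FAULT, frames=[3,1,2]
Step 3: ref 3 -> HIT, frames=[3,1,2]
Step 4: ref 1 -> HIT, frames=[3,1,2]
Step 5: ref 5 -> FAULT, evict 2, frames=[3,1,5]
Step 6: ref 4 -> FAULT, evict 3, frames=[4,1,5]
At step 6: evicted page 3

Answer: 3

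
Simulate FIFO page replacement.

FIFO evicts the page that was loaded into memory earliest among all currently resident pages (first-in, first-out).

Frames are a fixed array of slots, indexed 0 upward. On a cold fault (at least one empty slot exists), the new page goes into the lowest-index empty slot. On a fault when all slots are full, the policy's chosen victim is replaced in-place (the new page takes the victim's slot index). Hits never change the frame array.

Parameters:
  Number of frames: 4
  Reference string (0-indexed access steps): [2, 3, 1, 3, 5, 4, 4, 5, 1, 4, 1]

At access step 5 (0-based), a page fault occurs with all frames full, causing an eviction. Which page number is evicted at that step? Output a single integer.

Answer: 2

Derivation:
Step 0: ref 2 -> FAULT, frames=[2,-,-,-]
Step 1: ref 3 -> FAULT, frames=[2,3,-,-]
Step 2: ref 1 -> FAULT, frames=[2,3,1,-]
Step 3: ref 3 -> HIT, frames=[2,3,1,-]
Step 4: ref 5 -> FAULT, frames=[2,3,1,5]
Step 5: ref 4 -> FAULT, evict 2, frames=[4,3,1,5]
At step 5: evicted page 2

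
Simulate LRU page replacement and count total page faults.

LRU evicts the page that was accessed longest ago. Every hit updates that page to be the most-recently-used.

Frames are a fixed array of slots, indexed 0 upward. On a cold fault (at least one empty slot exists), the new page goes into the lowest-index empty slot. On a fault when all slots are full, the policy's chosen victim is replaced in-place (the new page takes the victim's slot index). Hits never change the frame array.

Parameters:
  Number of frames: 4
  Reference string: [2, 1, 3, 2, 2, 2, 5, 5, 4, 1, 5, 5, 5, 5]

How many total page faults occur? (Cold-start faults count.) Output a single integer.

Answer: 6

Derivation:
Step 0: ref 2 → FAULT, frames=[2,-,-,-]
Step 1: ref 1 → FAULT, frames=[2,1,-,-]
Step 2: ref 3 → FAULT, frames=[2,1,3,-]
Step 3: ref 2 → HIT, frames=[2,1,3,-]
Step 4: ref 2 → HIT, frames=[2,1,3,-]
Step 5: ref 2 → HIT, frames=[2,1,3,-]
Step 6: ref 5 → FAULT, frames=[2,1,3,5]
Step 7: ref 5 → HIT, frames=[2,1,3,5]
Step 8: ref 4 → FAULT (evict 1), frames=[2,4,3,5]
Step 9: ref 1 → FAULT (evict 3), frames=[2,4,1,5]
Step 10: ref 5 → HIT, frames=[2,4,1,5]
Step 11: ref 5 → HIT, frames=[2,4,1,5]
Step 12: ref 5 → HIT, frames=[2,4,1,5]
Step 13: ref 5 → HIT, frames=[2,4,1,5]
Total faults: 6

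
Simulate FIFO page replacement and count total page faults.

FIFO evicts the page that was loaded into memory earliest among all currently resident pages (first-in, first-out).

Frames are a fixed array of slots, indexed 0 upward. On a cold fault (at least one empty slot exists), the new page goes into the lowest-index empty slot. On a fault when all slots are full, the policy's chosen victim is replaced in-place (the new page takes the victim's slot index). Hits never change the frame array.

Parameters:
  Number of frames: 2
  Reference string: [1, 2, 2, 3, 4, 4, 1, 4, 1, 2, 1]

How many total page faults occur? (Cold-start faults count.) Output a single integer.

Answer: 6

Derivation:
Step 0: ref 1 → FAULT, frames=[1,-]
Step 1: ref 2 → FAULT, frames=[1,2]
Step 2: ref 2 → HIT, frames=[1,2]
Step 3: ref 3 → FAULT (evict 1), frames=[3,2]
Step 4: ref 4 → FAULT (evict 2), frames=[3,4]
Step 5: ref 4 → HIT, frames=[3,4]
Step 6: ref 1 → FAULT (evict 3), frames=[1,4]
Step 7: ref 4 → HIT, frames=[1,4]
Step 8: ref 1 → HIT, frames=[1,4]
Step 9: ref 2 → FAULT (evict 4), frames=[1,2]
Step 10: ref 1 → HIT, frames=[1,2]
Total faults: 6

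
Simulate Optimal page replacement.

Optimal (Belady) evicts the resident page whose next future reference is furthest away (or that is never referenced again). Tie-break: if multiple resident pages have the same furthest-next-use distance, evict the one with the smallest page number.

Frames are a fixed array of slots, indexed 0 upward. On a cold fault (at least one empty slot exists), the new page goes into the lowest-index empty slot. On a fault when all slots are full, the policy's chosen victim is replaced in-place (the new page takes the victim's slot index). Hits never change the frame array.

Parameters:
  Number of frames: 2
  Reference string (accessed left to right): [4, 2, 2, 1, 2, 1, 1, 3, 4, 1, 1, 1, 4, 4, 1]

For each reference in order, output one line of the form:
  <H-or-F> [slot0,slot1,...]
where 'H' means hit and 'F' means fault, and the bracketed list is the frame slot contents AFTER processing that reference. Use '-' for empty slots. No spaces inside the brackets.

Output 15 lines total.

F [4,-]
F [4,2]
H [4,2]
F [1,2]
H [1,2]
H [1,2]
H [1,2]
F [1,3]
F [1,4]
H [1,4]
H [1,4]
H [1,4]
H [1,4]
H [1,4]
H [1,4]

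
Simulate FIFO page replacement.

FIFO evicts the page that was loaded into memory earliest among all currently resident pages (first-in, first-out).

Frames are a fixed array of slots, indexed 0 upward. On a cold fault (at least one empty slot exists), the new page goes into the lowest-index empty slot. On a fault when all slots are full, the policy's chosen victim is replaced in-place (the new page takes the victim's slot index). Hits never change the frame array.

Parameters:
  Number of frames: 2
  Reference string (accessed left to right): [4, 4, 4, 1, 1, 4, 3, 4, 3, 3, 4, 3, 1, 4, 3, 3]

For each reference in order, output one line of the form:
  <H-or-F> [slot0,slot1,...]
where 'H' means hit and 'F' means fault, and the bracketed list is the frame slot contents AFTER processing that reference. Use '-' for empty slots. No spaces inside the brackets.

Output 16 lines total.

F [4,-]
H [4,-]
H [4,-]
F [4,1]
H [4,1]
H [4,1]
F [3,1]
F [3,4]
H [3,4]
H [3,4]
H [3,4]
H [3,4]
F [1,4]
H [1,4]
F [1,3]
H [1,3]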